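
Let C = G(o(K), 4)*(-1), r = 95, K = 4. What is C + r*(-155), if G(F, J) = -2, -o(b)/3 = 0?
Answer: -14723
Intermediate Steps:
o(b) = 0 (o(b) = -3*0 = 0)
C = 2 (C = -2*(-1) = 2)
C + r*(-155) = 2 + 95*(-155) = 2 - 14725 = -14723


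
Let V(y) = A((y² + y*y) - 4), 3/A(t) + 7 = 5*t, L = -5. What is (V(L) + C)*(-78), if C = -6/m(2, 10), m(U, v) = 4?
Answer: 25857/223 ≈ 115.95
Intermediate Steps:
A(t) = 3/(-7 + 5*t)
V(y) = 3/(-27 + 10*y²) (V(y) = 3/(-7 + 5*((y² + y*y) - 4)) = 3/(-7 + 5*((y² + y²) - 4)) = 3/(-7 + 5*(2*y² - 4)) = 3/(-7 + 5*(-4 + 2*y²)) = 3/(-7 + (-20 + 10*y²)) = 3/(-27 + 10*y²))
C = -3/2 (C = -6/4 = -6*¼ = -3/2 ≈ -1.5000)
(V(L) + C)*(-78) = (3/(-27 + 10*(-5)²) - 3/2)*(-78) = (3/(-27 + 10*25) - 3/2)*(-78) = (3/(-27 + 250) - 3/2)*(-78) = (3/223 - 3/2)*(-78) = -663/446*(-78) = 25857/223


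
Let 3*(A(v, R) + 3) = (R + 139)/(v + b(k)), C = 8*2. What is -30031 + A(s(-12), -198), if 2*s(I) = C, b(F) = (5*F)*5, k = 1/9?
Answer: -2913475/97 ≈ -30036.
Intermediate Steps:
k = ⅑ ≈ 0.11111
b(F) = 25*F
C = 16
s(I) = 8 (s(I) = (½)*16 = 8)
A(v, R) = -3 + (139 + R)/(3*(25/9 + v)) (A(v, R) = -3 + ((R + 139)/(v + 25*(⅑)))/3 = -3 + ((139 + R)/(v + 25/9))/3 = -3 + ((139 + R)/(25/9 + v))/3 = -3 + (139 + R)/(3*(25/9 + v)))
-30031 + A(s(-12), -198) = -30031 + 3*(114 - 198 - 9*8)/(25 + 9*8) = -30031 + 3*(114 - 198 - 72)/(25 + 72) = -30031 + 3*(-156)/97 = -30031 + 3*(1/97)*(-156) = -30031 - 468/97 = -2913475/97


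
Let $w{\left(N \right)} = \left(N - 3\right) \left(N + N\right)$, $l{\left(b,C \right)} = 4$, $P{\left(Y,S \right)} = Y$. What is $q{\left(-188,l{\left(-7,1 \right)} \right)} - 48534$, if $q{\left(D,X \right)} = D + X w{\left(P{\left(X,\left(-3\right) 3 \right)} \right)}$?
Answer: $-48690$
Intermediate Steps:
$w{\left(N \right)} = 2 N \left(-3 + N\right)$ ($w{\left(N \right)} = \left(-3 + N\right) 2 N = 2 N \left(-3 + N\right)$)
$q{\left(D,X \right)} = D + 2 X^{2} \left(-3 + X\right)$ ($q{\left(D,X \right)} = D + X 2 X \left(-3 + X\right) = D + 2 X^{2} \left(-3 + X\right)$)
$q{\left(-188,l{\left(-7,1 \right)} \right)} - 48534 = \left(-188 + 2 \cdot 4^{2} \left(-3 + 4\right)\right) - 48534 = \left(-188 + 2 \cdot 16 \cdot 1\right) - 48534 = \left(-188 + 32\right) - 48534 = -156 - 48534 = -48690$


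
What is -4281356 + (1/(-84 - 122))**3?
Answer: -37426826382497/8741816 ≈ -4.2814e+6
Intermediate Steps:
-4281356 + (1/(-84 - 122))**3 = -4281356 + (1/(-206))**3 = -4281356 + (-1/206)**3 = -4281356 - 1/8741816 = -37426826382497/8741816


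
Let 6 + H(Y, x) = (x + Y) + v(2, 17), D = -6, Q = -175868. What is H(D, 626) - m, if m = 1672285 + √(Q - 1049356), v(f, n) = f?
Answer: -1671669 - 6*I*√34034 ≈ -1.6717e+6 - 1106.9*I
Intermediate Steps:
H(Y, x) = -4 + Y + x (H(Y, x) = -6 + ((x + Y) + 2) = -6 + ((Y + x) + 2) = -6 + (2 + Y + x) = -4 + Y + x)
m = 1672285 + 6*I*√34034 (m = 1672285 + √(-175868 - 1049356) = 1672285 + √(-1225224) = 1672285 + 6*I*√34034 ≈ 1.6723e+6 + 1106.9*I)
H(D, 626) - m = (-4 - 6 + 626) - (1672285 + 6*I*√34034) = 616 + (-1672285 - 6*I*√34034) = -1671669 - 6*I*√34034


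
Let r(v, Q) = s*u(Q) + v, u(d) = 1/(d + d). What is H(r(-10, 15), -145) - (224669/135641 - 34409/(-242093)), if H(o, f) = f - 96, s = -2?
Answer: -7972952587119/32837736613 ≈ -242.80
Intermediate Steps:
u(d) = 1/(2*d)
r(v, Q) = v - 1/Q (r(v, Q) = -1/Q + v = v - 1/Q)
H(o, f) = -96 + f
H(r(-10, 15), -145) - (224669/135641 - 34409/(-242093)) = (-96 - 145) - (224669/135641 - 34409/(-242093)) = -241 - (224669*(1/135641) - 34409*(-1/242093)) = -241 - (224669/135641 + 34409/242093) = -241 - 1*59058063386/32837736613 = -241 - 59058063386/32837736613 = -7972952587119/32837736613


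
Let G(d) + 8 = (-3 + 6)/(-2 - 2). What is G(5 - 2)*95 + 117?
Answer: -2857/4 ≈ -714.25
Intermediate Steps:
G(d) = -35/4 (G(d) = -8 + (-3 + 6)/(-2 - 2) = -8 + 3/(-4) = -8 + 3*(-¼) = -8 - ¾ = -35/4)
G(5 - 2)*95 + 117 = -35/4*95 + 117 = -3325/4 + 117 = -2857/4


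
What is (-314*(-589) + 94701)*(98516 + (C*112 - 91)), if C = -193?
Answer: 21479406423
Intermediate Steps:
(-314*(-589) + 94701)*(98516 + (C*112 - 91)) = (-314*(-589) + 94701)*(98516 + (-193*112 - 91)) = (184946 + 94701)*(98516 + (-21616 - 91)) = 279647*(98516 - 21707) = 279647*76809 = 21479406423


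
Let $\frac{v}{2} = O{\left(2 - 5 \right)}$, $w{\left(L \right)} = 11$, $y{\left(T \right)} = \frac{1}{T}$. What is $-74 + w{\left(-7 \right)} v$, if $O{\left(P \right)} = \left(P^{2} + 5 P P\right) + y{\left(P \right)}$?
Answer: $\frac{3320}{3} \approx 1106.7$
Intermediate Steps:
$O{\left(P \right)} = \frac{1}{P} + 6 P^{2}$ ($O{\left(P \right)} = \left(P^{2} + 5 P P\right) + \frac{1}{P} = \left(P^{2} + 5 P^{2}\right) + \frac{1}{P} = 6 P^{2} + \frac{1}{P} = \frac{1}{P} + 6 P^{2}$)
$v = \frac{322}{3}$ ($v = 2 \frac{1 + 6 \left(2 - 5\right)^{3}}{2 - 5} = 2 \frac{1 + 6 \left(-3\right)^{3}}{-3} = 2 \left(- \frac{1 + 6 \left(-27\right)}{3}\right) = 2 \left(- \frac{1 - 162}{3}\right) = 2 \left(\left(- \frac{1}{3}\right) \left(-161\right)\right) = 2 \cdot \frac{161}{3} = \frac{322}{3} \approx 107.33$)
$-74 + w{\left(-7 \right)} v = -74 + 11 \cdot \frac{322}{3} = -74 + \frac{3542}{3} = \frac{3320}{3}$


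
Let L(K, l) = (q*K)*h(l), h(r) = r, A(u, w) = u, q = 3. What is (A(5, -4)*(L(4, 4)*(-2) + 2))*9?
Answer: -4230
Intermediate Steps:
L(K, l) = 3*K*l (L(K, l) = (3*K)*l = 3*K*l)
(A(5, -4)*(L(4, 4)*(-2) + 2))*9 = (5*((3*4*4)*(-2) + 2))*9 = (5*(48*(-2) + 2))*9 = (5*(-96 + 2))*9 = (5*(-94))*9 = -470*9 = -4230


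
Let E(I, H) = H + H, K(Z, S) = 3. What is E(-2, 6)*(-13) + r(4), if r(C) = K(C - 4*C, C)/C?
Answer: -621/4 ≈ -155.25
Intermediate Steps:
E(I, H) = 2*H
r(C) = 3/C
E(-2, 6)*(-13) + r(4) = (2*6)*(-13) + 3/4 = 12*(-13) + 3*(¼) = -156 + ¾ = -621/4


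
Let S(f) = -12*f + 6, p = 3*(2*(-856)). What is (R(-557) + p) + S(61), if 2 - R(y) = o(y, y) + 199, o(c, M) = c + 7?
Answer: -5509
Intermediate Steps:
o(c, M) = 7 + c
R(y) = -204 - y (R(y) = 2 - ((7 + y) + 199) = 2 - (206 + y) = 2 + (-206 - y) = -204 - y)
p = -5136 (p = 3*(-1712) = -5136)
S(f) = 6 - 12*f
(R(-557) + p) + S(61) = ((-204 - 1*(-557)) - 5136) + (6 - 12*61) = ((-204 + 557) - 5136) + (6 - 732) = (353 - 5136) - 726 = -4783 - 726 = -5509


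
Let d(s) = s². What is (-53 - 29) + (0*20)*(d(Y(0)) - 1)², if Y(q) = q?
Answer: -82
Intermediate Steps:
(-53 - 29) + (0*20)*(d(Y(0)) - 1)² = (-53 - 29) + (0*20)*(0² - 1)² = -82 + 0*(0 - 1)² = -82 + 0*(-1)² = -82 + 0*1 = -82 + 0 = -82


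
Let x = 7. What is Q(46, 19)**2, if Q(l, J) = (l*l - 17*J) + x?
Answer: 3240000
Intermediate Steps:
Q(l, J) = 7 + l**2 - 17*J (Q(l, J) = (l*l - 17*J) + 7 = (l**2 - 17*J) + 7 = 7 + l**2 - 17*J)
Q(46, 19)**2 = (7 + 46**2 - 17*19)**2 = (7 + 2116 - 323)**2 = 1800**2 = 3240000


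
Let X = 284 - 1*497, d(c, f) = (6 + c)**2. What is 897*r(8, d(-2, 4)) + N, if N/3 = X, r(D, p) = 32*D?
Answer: 228993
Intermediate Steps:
X = -213 (X = 284 - 497 = -213)
N = -639 (N = 3*(-213) = -639)
897*r(8, d(-2, 4)) + N = 897*(32*8) - 639 = 897*256 - 639 = 229632 - 639 = 228993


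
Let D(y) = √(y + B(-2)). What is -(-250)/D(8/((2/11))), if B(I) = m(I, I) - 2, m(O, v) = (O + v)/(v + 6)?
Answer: 250*√41/41 ≈ 39.043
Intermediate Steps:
m(O, v) = (O + v)/(6 + v)
B(I) = -2 + 2*I/(6 + I) (B(I) = (I + I)/(6 + I) - 2 = (2*I)/(6 + I) - 2 = 2*I/(6 + I) - 2 = -2 + 2*I/(6 + I))
D(y) = √(-3 + y) (D(y) = √(y - 12/(6 - 2)) = √(y - 12/4) = √(y - 12*¼) = √(y - 3) = √(-3 + y))
-(-250)/D(8/((2/11))) = -(-250)/(√(-3 + 8/((2/11)))) = -(-250)/(√(-3 + 8/((2*(1/11))))) = -(-250)/(√(-3 + 8/(2/11))) = -(-250)/(√(-3 + 8*(11/2))) = -(-250)/(√(-3 + 44)) = -(-250)/(√41) = -√41/41*(-250) = -(-250)*√41/41 = 250*√41/41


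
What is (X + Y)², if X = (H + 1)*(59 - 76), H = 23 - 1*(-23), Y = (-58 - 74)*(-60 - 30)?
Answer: 122788561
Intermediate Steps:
Y = 11880 (Y = -132*(-90) = 11880)
H = 46 (H = 23 + 23 = 46)
X = -799 (X = (46 + 1)*(59 - 76) = 47*(-17) = -799)
(X + Y)² = (-799 + 11880)² = 11081² = 122788561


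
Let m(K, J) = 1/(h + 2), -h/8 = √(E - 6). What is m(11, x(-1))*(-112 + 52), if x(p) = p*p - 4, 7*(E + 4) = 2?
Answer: -14/73 - 16*I*√119/73 ≈ -0.19178 - 2.3909*I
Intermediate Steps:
E = -26/7 (E = -4 + (⅐)*2 = -4 + 2/7 = -26/7 ≈ -3.7143)
h = -16*I*√119/7 (h = -8*√(-26/7 - 6) = -16*I*√119/7 ≈ -24.934*I)
x(p) = -4 + p² (x(p) = p² - 4 = -4 + p²)
m(K, J) = 1/(2 - 16*I*√119/7) (m(K, J) = 1/(-16*I*√119/7 + 2) = 1/(2 - 16*I*√119/7))
m(11, x(-1))*(-112 + 52) = (7/2190 + 4*I*√119/1095)*(-112 + 52) = (7/2190 + 4*I*√119/1095)*(-60) = -14/73 - 16*I*√119/73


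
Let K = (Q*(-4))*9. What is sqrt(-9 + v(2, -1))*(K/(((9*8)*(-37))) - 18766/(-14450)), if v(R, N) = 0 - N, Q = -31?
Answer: 470367*I*sqrt(2)/267325 ≈ 2.4884*I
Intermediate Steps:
K = 1116 (K = -31*(-4)*9 = 124*9 = 1116)
v(R, N) = -N
sqrt(-9 + v(2, -1))*(K/(((9*8)*(-37))) - 18766/(-14450)) = sqrt(-9 - 1*(-1))*(1116/(((9*8)*(-37))) - 18766/(-14450)) = sqrt(-9 + 1)*(1116/((72*(-37))) - 18766*(-1/14450)) = sqrt(-8)*(1116/(-2664) + 9383/7225) = (2*I*sqrt(2))*(1116*(-1/2664) + 9383/7225) = (2*I*sqrt(2))*(-31/74 + 9383/7225) = (2*I*sqrt(2))*(470367/534650) = 470367*I*sqrt(2)/267325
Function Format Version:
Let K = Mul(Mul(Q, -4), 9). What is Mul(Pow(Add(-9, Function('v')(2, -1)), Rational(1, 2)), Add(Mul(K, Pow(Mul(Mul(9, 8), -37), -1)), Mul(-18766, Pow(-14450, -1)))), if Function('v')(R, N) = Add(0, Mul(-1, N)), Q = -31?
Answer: Mul(Rational(470367, 267325), I, Pow(2, Rational(1, 2))) ≈ Mul(2.4884, I)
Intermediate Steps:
K = 1116 (K = Mul(Mul(-31, -4), 9) = Mul(124, 9) = 1116)
Function('v')(R, N) = Mul(-1, N)
Mul(Pow(Add(-9, Function('v')(2, -1)), Rational(1, 2)), Add(Mul(K, Pow(Mul(Mul(9, 8), -37), -1)), Mul(-18766, Pow(-14450, -1)))) = Mul(Pow(Add(-9, Mul(-1, -1)), Rational(1, 2)), Add(Mul(1116, Pow(Mul(Mul(9, 8), -37), -1)), Mul(-18766, Pow(-14450, -1)))) = Mul(Pow(Add(-9, 1), Rational(1, 2)), Add(Mul(1116, Pow(Mul(72, -37), -1)), Mul(-18766, Rational(-1, 14450)))) = Mul(Pow(-8, Rational(1, 2)), Add(Mul(1116, Pow(-2664, -1)), Rational(9383, 7225))) = Mul(Mul(2, I, Pow(2, Rational(1, 2))), Add(Mul(1116, Rational(-1, 2664)), Rational(9383, 7225))) = Mul(Mul(2, I, Pow(2, Rational(1, 2))), Add(Rational(-31, 74), Rational(9383, 7225))) = Mul(Mul(2, I, Pow(2, Rational(1, 2))), Rational(470367, 534650)) = Mul(Rational(470367, 267325), I, Pow(2, Rational(1, 2)))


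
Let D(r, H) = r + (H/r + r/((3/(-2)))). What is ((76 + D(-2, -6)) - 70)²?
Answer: 625/9 ≈ 69.444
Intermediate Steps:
D(r, H) = r/3 + H/r (D(r, H) = r + (H/r + r/((3*(-½)))) = r + (H/r + r/(-3/2)) = r + (H/r + r*(-⅔)) = r + (H/r - 2*r/3) = r + (-2*r/3 + H/r) = r/3 + H/r)
((76 + D(-2, -6)) - 70)² = ((76 + ((⅓)*(-2) - 6/(-2))) - 70)² = ((76 + (-⅔ - 6*(-½))) - 70)² = ((76 + (-⅔ + 3)) - 70)² = ((76 + 7/3) - 70)² = (235/3 - 70)² = (25/3)² = 625/9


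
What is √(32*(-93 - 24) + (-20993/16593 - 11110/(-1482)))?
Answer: I*√62785034600071290/4098471 ≈ 61.137*I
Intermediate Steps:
√(32*(-93 - 24) + (-20993/16593 - 11110/(-1482))) = √(32*(-117) + (-20993*1/16593 - 11110*(-1/1482))) = √(-3744 + (-20993/16593 + 5555/741)) = √(-3744 + 25539434/4098471) = √(-15319135990/4098471) = I*√62785034600071290/4098471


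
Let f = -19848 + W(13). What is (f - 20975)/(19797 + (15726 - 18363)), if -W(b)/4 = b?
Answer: -2725/1144 ≈ -2.3820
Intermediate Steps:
W(b) = -4*b
f = -19900 (f = -19848 - 4*13 = -19848 - 52 = -19900)
(f - 20975)/(19797 + (15726 - 18363)) = (-19900 - 20975)/(19797 + (15726 - 18363)) = -40875/(19797 - 2637) = -40875/17160 = -40875*1/17160 = -2725/1144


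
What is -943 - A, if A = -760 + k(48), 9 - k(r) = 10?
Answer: -182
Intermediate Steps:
k(r) = -1 (k(r) = 9 - 1*10 = 9 - 10 = -1)
A = -761 (A = -760 - 1 = -761)
-943 - A = -943 - 1*(-761) = -943 + 761 = -182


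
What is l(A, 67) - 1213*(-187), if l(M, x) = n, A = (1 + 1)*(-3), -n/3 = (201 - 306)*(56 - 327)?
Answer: 141466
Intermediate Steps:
n = -85365 (n = -3*(201 - 306)*(56 - 327) = -(-315)*(-271) = -3*28455 = -85365)
A = -6 (A = 2*(-3) = -6)
l(M, x) = -85365
l(A, 67) - 1213*(-187) = -85365 - 1213*(-187) = -85365 - 1*(-226831) = -85365 + 226831 = 141466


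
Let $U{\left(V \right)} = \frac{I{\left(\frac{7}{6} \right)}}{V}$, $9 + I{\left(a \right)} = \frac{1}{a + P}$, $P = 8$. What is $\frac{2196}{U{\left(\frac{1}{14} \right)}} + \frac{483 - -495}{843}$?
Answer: $- \frac{5284564}{320621} \approx -16.482$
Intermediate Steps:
$I{\left(a \right)} = -9 + \frac{1}{8 + a}$ ($I{\left(a \right)} = -9 + \frac{1}{a + 8} = -9 + \frac{1}{8 + a}$)
$U{\left(V \right)} = - \frac{489}{55 V}$ ($U{\left(V \right)} = \frac{\frac{1}{8 + \frac{7}{6}} \left(-71 - 9 \cdot \frac{7}{6}\right)}{V} = \frac{\frac{1}{8 + 7 \cdot \frac{1}{6}} \left(-71 - 9 \cdot 7 \cdot \frac{1}{6}\right)}{V} = \frac{\frac{1}{8 + \frac{7}{6}} \left(-71 - \frac{21}{2}\right)}{V} = \frac{\frac{1}{\frac{55}{6}} \left(-71 - \frac{21}{2}\right)}{V} = \frac{\frac{6}{55} \left(- \frac{163}{2}\right)}{V} = - \frac{489}{55 V}$)
$\frac{2196}{U{\left(\frac{1}{14} \right)}} + \frac{483 - -495}{843} = \frac{2196}{\left(- \frac{489}{55}\right) \frac{1}{\frac{1}{14}}} + \frac{483 - -495}{843} = \frac{2196}{\left(- \frac{489}{55}\right) \frac{1}{\frac{1}{14}}} + \left(483 + 495\right) \frac{1}{843} = \frac{2196}{\left(- \frac{489}{55}\right) 14} + 978 \cdot \frac{1}{843} = \frac{2196}{- \frac{6846}{55}} + \frac{326}{281} = 2196 \left(- \frac{55}{6846}\right) + \frac{326}{281} = - \frac{20130}{1141} + \frac{326}{281} = - \frac{5284564}{320621}$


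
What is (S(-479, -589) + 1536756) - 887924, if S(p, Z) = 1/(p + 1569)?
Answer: 707226881/1090 ≈ 6.4883e+5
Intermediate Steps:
S(p, Z) = 1/(1569 + p)
(S(-479, -589) + 1536756) - 887924 = (1/(1569 - 479) + 1536756) - 887924 = (1/1090 + 1536756) - 887924 = 1675064041/1090 - 887924 = 707226881/1090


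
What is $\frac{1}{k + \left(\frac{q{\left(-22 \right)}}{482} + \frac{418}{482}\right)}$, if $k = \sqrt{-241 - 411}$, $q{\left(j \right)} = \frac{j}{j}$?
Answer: $\frac{201958}{151650809} - \frac{464648 i \sqrt{163}}{151650809} \approx 0.0013317 - 0.039118 i$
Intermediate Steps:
$q{\left(j \right)} = 1$
$k = 2 i \sqrt{163}$ ($k = \sqrt{-652} = 2 i \sqrt{163} \approx 25.534 i$)
$\frac{1}{k + \left(\frac{q{\left(-22 \right)}}{482} + \frac{418}{482}\right)} = \frac{1}{2 i \sqrt{163} + \left(1 \cdot \frac{1}{482} + \frac{418}{482}\right)} = \frac{1}{2 i \sqrt{163} + \left(1 \cdot \frac{1}{482} + 418 \cdot \frac{1}{482}\right)} = \frac{1}{2 i \sqrt{163} + \left(\frac{1}{482} + \frac{209}{241}\right)} = \frac{1}{2 i \sqrt{163} + \frac{419}{482}} = \frac{1}{\frac{419}{482} + 2 i \sqrt{163}}$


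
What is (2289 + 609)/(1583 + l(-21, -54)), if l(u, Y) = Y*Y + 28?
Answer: 322/503 ≈ 0.64016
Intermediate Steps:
l(u, Y) = 28 + Y² (l(u, Y) = Y² + 28 = 28 + Y²)
(2289 + 609)/(1583 + l(-21, -54)) = (2289 + 609)/(1583 + (28 + (-54)²)) = 2898/(1583 + (28 + 2916)) = 2898/(1583 + 2944) = 2898/4527 = 2898*(1/4527) = 322/503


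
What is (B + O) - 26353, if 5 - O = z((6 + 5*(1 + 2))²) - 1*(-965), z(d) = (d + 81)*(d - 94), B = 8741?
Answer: -199706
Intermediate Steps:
z(d) = (-94 + d)*(81 + d) (z(d) = (81 + d)*(-94 + d) = (-94 + d)*(81 + d))
O = -182094 (O = 5 - ((-7614 + ((6 + 5*(1 + 2))²)² - 13*(6 + 5*(1 + 2))²) - 1*(-965)) = 5 - ((-7614 + ((6 + 5*3)²)² - 13*(6 + 5*3)²) + 965) = 5 - ((-7614 + ((6 + 15)²)² - 13*(6 + 15)²) + 965) = 5 - ((-7614 + (21²)² - 13*21²) + 965) = 5 - ((-7614 + 441² - 13*441) + 965) = 5 - ((-7614 + 194481 - 5733) + 965) = 5 - (181134 + 965) = 5 - 1*182099 = 5 - 182099 = -182094)
(B + O) - 26353 = (8741 - 182094) - 26353 = -173353 - 26353 = -199706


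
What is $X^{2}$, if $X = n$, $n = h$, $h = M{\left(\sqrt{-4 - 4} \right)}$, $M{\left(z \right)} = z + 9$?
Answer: $73 + 36 i \sqrt{2} \approx 73.0 + 50.912 i$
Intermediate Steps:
$M{\left(z \right)} = 9 + z$
$h = 9 + 2 i \sqrt{2}$ ($h = 9 + \sqrt{-4 - 4} = 9 + \sqrt{-8} = 9 + 2 i \sqrt{2} \approx 9.0 + 2.8284 i$)
$n = 9 + 2 i \sqrt{2} \approx 9.0 + 2.8284 i$
$X = 9 + 2 i \sqrt{2} \approx 9.0 + 2.8284 i$
$X^{2} = \left(9 + 2 i \sqrt{2}\right)^{2}$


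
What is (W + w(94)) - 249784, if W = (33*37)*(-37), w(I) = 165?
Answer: -294796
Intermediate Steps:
W = -45177 (W = 1221*(-37) = -45177)
(W + w(94)) - 249784 = (-45177 + 165) - 249784 = -45012 - 249784 = -294796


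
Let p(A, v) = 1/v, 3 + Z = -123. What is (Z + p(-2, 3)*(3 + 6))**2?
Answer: 15129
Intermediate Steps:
Z = -126 (Z = -3 - 123 = -126)
(Z + p(-2, 3)*(3 + 6))**2 = (-126 + (3 + 6)/3)**2 = (-126 + (1/3)*9)**2 = (-126 + 3)**2 = (-123)**2 = 15129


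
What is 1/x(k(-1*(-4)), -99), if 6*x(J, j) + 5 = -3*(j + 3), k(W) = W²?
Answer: 6/283 ≈ 0.021201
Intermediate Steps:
x(J, j) = -7/3 - j/2 (x(J, j) = -⅚ + (-3*(j + 3))/6 = -⅚ + (-3*(3 + j))/6 = -⅚ + (-9 - 3*j)/6 = -⅚ + (-3/2 - j/2) = -7/3 - j/2)
1/x(k(-1*(-4)), -99) = 1/(-7/3 - ½*(-99)) = 1/(-7/3 + 99/2) = 1/(283/6) = 6/283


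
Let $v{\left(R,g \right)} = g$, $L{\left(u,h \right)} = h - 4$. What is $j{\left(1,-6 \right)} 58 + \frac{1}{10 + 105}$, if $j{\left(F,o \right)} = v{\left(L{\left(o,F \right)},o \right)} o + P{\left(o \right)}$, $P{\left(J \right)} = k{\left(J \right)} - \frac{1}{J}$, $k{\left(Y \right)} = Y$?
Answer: $\frac{603638}{345} \approx 1749.7$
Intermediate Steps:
$L{\left(u,h \right)} = -4 + h$
$P{\left(J \right)} = J - \frac{1}{J}$
$j{\left(F,o \right)} = o + o^{2} - \frac{1}{o}$ ($j{\left(F,o \right)} = o o + \left(o - \frac{1}{o}\right) = o^{2} + \left(o - \frac{1}{o}\right) = o + o^{2} - \frac{1}{o}$)
$j{\left(1,-6 \right)} 58 + \frac{1}{10 + 105} = \left(-6 + \left(-6\right)^{2} - \frac{1}{-6}\right) 58 + \frac{1}{10 + 105} = \left(-6 + 36 - - \frac{1}{6}\right) 58 + \frac{1}{115} = \left(-6 + 36 + \frac{1}{6}\right) 58 + \frac{1}{115} = \frac{181}{6} \cdot 58 + \frac{1}{115} = \frac{5249}{3} + \frac{1}{115} = \frac{603638}{345}$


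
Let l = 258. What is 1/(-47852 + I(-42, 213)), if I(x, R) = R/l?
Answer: -86/4115201 ≈ -2.0898e-5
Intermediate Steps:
I(x, R) = R/258
1/(-47852 + I(-42, 213)) = 1/(-47852 + (1/258)*213) = 1/(-47852 + 71/86) = 1/(-4115201/86) = -86/4115201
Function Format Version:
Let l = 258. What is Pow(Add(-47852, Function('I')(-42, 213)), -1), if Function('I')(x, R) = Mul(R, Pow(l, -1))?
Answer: Rational(-86, 4115201) ≈ -2.0898e-5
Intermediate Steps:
Function('I')(x, R) = Mul(Rational(1, 258), R) (Function('I')(x, R) = Mul(R, Pow(258, -1)) = Mul(R, Rational(1, 258)) = Mul(Rational(1, 258), R))
Pow(Add(-47852, Function('I')(-42, 213)), -1) = Pow(Add(-47852, Mul(Rational(1, 258), 213)), -1) = Pow(Add(-47852, Rational(71, 86)), -1) = Pow(Rational(-4115201, 86), -1) = Rational(-86, 4115201)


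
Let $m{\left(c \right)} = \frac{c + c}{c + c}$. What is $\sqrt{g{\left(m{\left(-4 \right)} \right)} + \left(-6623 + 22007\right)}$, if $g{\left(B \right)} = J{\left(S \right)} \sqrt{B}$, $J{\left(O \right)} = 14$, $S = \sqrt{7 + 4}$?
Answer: $\sqrt{15398} \approx 124.09$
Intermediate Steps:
$m{\left(c \right)} = 1$ ($m{\left(c \right)} = \frac{2 c}{2 c} = 2 c \frac{1}{2 c} = 1$)
$S = \sqrt{11} \approx 3.3166$
$g{\left(B \right)} = 14 \sqrt{B}$
$\sqrt{g{\left(m{\left(-4 \right)} \right)} + \left(-6623 + 22007\right)} = \sqrt{14 \sqrt{1} + \left(-6623 + 22007\right)} = \sqrt{14 \cdot 1 + 15384} = \sqrt{14 + 15384} = \sqrt{15398}$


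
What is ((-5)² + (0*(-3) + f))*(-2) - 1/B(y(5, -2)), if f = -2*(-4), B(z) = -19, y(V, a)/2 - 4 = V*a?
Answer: -1253/19 ≈ -65.947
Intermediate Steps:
y(V, a) = 8 + 2*V*a (y(V, a) = 8 + 2*(V*a) = 8 + 2*V*a)
f = 8
((-5)² + (0*(-3) + f))*(-2) - 1/B(y(5, -2)) = ((-5)² + (0*(-3) + 8))*(-2) - 1/(-19) = (25 + (0 + 8))*(-2) - 1*(-1/19) = (25 + 8)*(-2) + 1/19 = 33*(-2) + 1/19 = -66 + 1/19 = -1253/19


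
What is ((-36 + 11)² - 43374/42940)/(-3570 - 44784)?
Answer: -13397063/1038160380 ≈ -0.012905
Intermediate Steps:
((-36 + 11)² - 43374/42940)/(-3570 - 44784) = ((-25)² - 43374*1/42940)/(-48354) = (625 - 21687/21470)*(-1/48354) = (13397063/21470)*(-1/48354) = -13397063/1038160380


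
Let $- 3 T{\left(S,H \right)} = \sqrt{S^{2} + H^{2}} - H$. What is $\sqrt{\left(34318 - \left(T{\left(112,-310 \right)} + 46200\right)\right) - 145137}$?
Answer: $\frac{\sqrt{-1412241 + 6 \sqrt{27161}}}{3} \approx 395.99 i$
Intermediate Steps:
$T{\left(S,H \right)} = - \frac{\sqrt{H^{2} + S^{2}}}{3} + \frac{H}{3}$ ($T{\left(S,H \right)} = - \frac{\sqrt{S^{2} + H^{2}} - H}{3} = - \frac{\sqrt{H^{2} + S^{2}} - H}{3} = - \frac{\sqrt{H^{2} + S^{2}}}{3} + \frac{H}{3}$)
$\sqrt{\left(34318 - \left(T{\left(112,-310 \right)} + 46200\right)\right) - 145137} = \sqrt{\left(34318 - \left(\left(- \frac{\sqrt{\left(-310\right)^{2} + 112^{2}}}{3} + \frac{1}{3} \left(-310\right)\right) + 46200\right)\right) - 145137} = \sqrt{\left(34318 - \left(\left(- \frac{\sqrt{96100 + 12544}}{3} - \frac{310}{3}\right) + 46200\right)\right) - 145137} = \sqrt{\left(34318 - \left(\left(- \frac{\sqrt{108644}}{3} - \frac{310}{3}\right) + 46200\right)\right) - 145137} = \sqrt{\left(34318 - \left(\left(- \frac{2 \sqrt{27161}}{3} - \frac{310}{3}\right) + 46200\right)\right) - 145137} = \sqrt{\left(34318 - \left(\left(- \frac{310}{3} - \frac{2 \sqrt{27161}}{3}\right) + 46200\right)\right) - 145137} = \sqrt{\left(34318 - \left(\frac{138290}{3} - \frac{2 \sqrt{27161}}{3}\right)\right) - 145137} = \sqrt{\left(- \frac{35336}{3} + \frac{2 \sqrt{27161}}{3}\right) - 145137} = \sqrt{- \frac{470747}{3} + \frac{2 \sqrt{27161}}{3}}$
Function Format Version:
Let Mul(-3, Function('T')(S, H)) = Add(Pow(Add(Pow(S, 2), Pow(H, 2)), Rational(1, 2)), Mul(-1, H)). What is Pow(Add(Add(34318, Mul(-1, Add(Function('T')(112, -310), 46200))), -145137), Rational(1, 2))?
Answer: Mul(Rational(1, 3), Pow(Add(-1412241, Mul(6, Pow(27161, Rational(1, 2)))), Rational(1, 2))) ≈ Mul(395.99, I)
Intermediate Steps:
Function('T')(S, H) = Add(Mul(Rational(-1, 3), Pow(Add(Pow(H, 2), Pow(S, 2)), Rational(1, 2))), Mul(Rational(1, 3), H)) (Function('T')(S, H) = Mul(Rational(-1, 3), Add(Pow(Add(Pow(S, 2), Pow(H, 2)), Rational(1, 2)), Mul(-1, H))) = Mul(Rational(-1, 3), Add(Pow(Add(Pow(H, 2), Pow(S, 2)), Rational(1, 2)), Mul(-1, H))) = Add(Mul(Rational(-1, 3), Pow(Add(Pow(H, 2), Pow(S, 2)), Rational(1, 2))), Mul(Rational(1, 3), H)))
Pow(Add(Add(34318, Mul(-1, Add(Function('T')(112, -310), 46200))), -145137), Rational(1, 2)) = Pow(Add(Add(34318, Mul(-1, Add(Add(Mul(Rational(-1, 3), Pow(Add(Pow(-310, 2), Pow(112, 2)), Rational(1, 2))), Mul(Rational(1, 3), -310)), 46200))), -145137), Rational(1, 2)) = Pow(Add(Add(34318, Mul(-1, Add(Add(Mul(Rational(-1, 3), Pow(Add(96100, 12544), Rational(1, 2))), Rational(-310, 3)), 46200))), -145137), Rational(1, 2)) = Pow(Add(Add(34318, Mul(-1, Add(Add(Mul(Rational(-1, 3), Pow(108644, Rational(1, 2))), Rational(-310, 3)), 46200))), -145137), Rational(1, 2)) = Pow(Add(Add(34318, Mul(-1, Add(Add(Mul(Rational(-1, 3), Mul(2, Pow(27161, Rational(1, 2)))), Rational(-310, 3)), 46200))), -145137), Rational(1, 2)) = Pow(Add(Add(34318, Mul(-1, Add(Add(Mul(Rational(-2, 3), Pow(27161, Rational(1, 2))), Rational(-310, 3)), 46200))), -145137), Rational(1, 2)) = Pow(Add(Add(34318, Mul(-1, Add(Add(Rational(-310, 3), Mul(Rational(-2, 3), Pow(27161, Rational(1, 2)))), 46200))), -145137), Rational(1, 2)) = Pow(Add(Add(34318, Mul(-1, Add(Rational(138290, 3), Mul(Rational(-2, 3), Pow(27161, Rational(1, 2)))))), -145137), Rational(1, 2)) = Pow(Add(Add(34318, Add(Rational(-138290, 3), Mul(Rational(2, 3), Pow(27161, Rational(1, 2))))), -145137), Rational(1, 2)) = Pow(Add(Add(Rational(-35336, 3), Mul(Rational(2, 3), Pow(27161, Rational(1, 2)))), -145137), Rational(1, 2)) = Pow(Add(Rational(-470747, 3), Mul(Rational(2, 3), Pow(27161, Rational(1, 2)))), Rational(1, 2))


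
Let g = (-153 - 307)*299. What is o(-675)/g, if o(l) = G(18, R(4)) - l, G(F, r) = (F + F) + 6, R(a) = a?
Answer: -717/137540 ≈ -0.0052130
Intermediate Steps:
g = -137540 (g = -460*299 = -137540)
G(F, r) = 6 + 2*F (G(F, r) = 2*F + 6 = 6 + 2*F)
o(l) = 42 - l (o(l) = (6 + 2*18) - l = (6 + 36) - l = 42 - l)
o(-675)/g = (42 - 1*(-675))/(-137540) = (42 + 675)*(-1/137540) = 717*(-1/137540) = -717/137540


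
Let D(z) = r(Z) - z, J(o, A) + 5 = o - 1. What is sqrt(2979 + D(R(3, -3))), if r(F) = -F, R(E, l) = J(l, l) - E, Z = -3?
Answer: sqrt(2994) ≈ 54.717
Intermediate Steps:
J(o, A) = -6 + o (J(o, A) = -5 + (o - 1) = -5 + (-1 + o) = -6 + o)
R(E, l) = -6 + l - E (R(E, l) = (-6 + l) - E = -6 + l - E)
D(z) = 3 - z (D(z) = -1*(-3) - z = 3 - z)
sqrt(2979 + D(R(3, -3))) = sqrt(2979 + (3 - (-6 - 3 - 1*3))) = sqrt(2979 + (3 - (-6 - 3 - 3))) = sqrt(2979 + (3 - 1*(-12))) = sqrt(2979 + (3 + 12)) = sqrt(2979 + 15) = sqrt(2994)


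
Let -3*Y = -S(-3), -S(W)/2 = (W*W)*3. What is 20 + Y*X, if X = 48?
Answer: -844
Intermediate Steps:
S(W) = -6*W² (S(W) = -2*W*W*3 = -2*W²*3 = -6*W²)
Y = -18 (Y = -(-1)*(-6*(-3)²)/3 = -(-1)*(-6*9)/3 = -(-1)*(-54)/3 = -⅓*54 = -18)
20 + Y*X = 20 - 18*48 = 20 - 864 = -844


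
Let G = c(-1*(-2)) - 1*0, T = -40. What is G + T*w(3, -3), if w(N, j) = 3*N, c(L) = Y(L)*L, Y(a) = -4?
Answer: -368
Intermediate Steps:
c(L) = -4*L
G = -8 (G = -(-4)*(-2) - 1*0 = -4*2 + 0 = -8 + 0 = -8)
G + T*w(3, -3) = -8 - 120*3 = -8 - 40*9 = -8 - 360 = -368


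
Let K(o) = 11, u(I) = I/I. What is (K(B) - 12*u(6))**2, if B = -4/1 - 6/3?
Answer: 1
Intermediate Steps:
B = -6 (B = -4*1 - 6*1/3 = -4 - 2 = -6)
u(I) = 1
(K(B) - 12*u(6))**2 = (11 - 12*1)**2 = (11 - 12)**2 = (-1)**2 = 1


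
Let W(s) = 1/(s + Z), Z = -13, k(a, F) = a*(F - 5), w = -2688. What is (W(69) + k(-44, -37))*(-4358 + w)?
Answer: -364591747/28 ≈ -1.3021e+7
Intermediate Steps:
k(a, F) = a*(-5 + F)
W(s) = 1/(-13 + s) (W(s) = 1/(s - 13) = 1/(-13 + s))
(W(69) + k(-44, -37))*(-4358 + w) = (1/(-13 + 69) - 44*(-5 - 37))*(-4358 - 2688) = (1/56 - 44*(-42))*(-7046) = (1/56 + 1848)*(-7046) = (103489/56)*(-7046) = -364591747/28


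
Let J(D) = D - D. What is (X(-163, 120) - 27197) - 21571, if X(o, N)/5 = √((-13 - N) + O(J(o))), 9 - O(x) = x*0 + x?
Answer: -48768 + 10*I*√31 ≈ -48768.0 + 55.678*I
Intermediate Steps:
J(D) = 0
O(x) = 9 - x (O(x) = 9 - (x*0 + x) = 9 - (0 + x) = 9 - x)
X(o, N) = 5*√(-4 - N) (X(o, N) = 5*√((-13 - N) + (9 - 1*0)) = 5*√((-13 - N) + (9 + 0)) = 5*√((-13 - N) + 9) = 5*√(-4 - N))
(X(-163, 120) - 27197) - 21571 = (5*√(-4 - 1*120) - 27197) - 21571 = (5*√(-4 - 120) - 27197) - 21571 = (5*√(-124) - 27197) - 21571 = (5*(2*I*√31) - 27197) - 21571 = (10*I*√31 - 27197) - 21571 = (-27197 + 10*I*√31) - 21571 = -48768 + 10*I*√31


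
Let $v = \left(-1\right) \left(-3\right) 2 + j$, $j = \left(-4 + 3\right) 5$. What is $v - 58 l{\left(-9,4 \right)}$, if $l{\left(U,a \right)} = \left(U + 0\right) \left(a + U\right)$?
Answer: $-2609$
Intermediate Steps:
$l{\left(U,a \right)} = U \left(U + a\right)$
$j = -5$ ($j = \left(-1\right) 5 = -5$)
$v = 1$ ($v = \left(-1\right) \left(-3\right) 2 - 5 = 3 \cdot 2 - 5 = 6 - 5 = 1$)
$v - 58 l{\left(-9,4 \right)} = 1 - 58 \left(- 9 \left(-9 + 4\right)\right) = 1 - 58 \left(\left(-9\right) \left(-5\right)\right) = 1 - 2610 = -2609$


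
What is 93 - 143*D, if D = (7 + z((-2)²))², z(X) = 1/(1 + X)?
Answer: -183003/25 ≈ -7320.1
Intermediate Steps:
D = 1296/25 (D = (7 + 1/(1 + (-2)²))² = (7 + 1/(1 + 4))² = (7 + 1/5)² = (7 + ⅕)² = (36/5)² = 1296/25 ≈ 51.840)
93 - 143*D = 93 - 143*1296/25 = 93 - 185328/25 = -183003/25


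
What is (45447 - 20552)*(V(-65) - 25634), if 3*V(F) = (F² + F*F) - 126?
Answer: -1707249310/3 ≈ -5.6908e+8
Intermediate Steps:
V(F) = -42 + 2*F²/3 (V(F) = ((F² + F*F) - 126)/3 = ((F² + F²) - 126)/3 = (2*F² - 126)/3 = (-126 + 2*F²)/3 = -42 + 2*F²/3)
(45447 - 20552)*(V(-65) - 25634) = (45447 - 20552)*((-42 + (⅔)*(-65)²) - 25634) = 24895*((-42 + (⅔)*4225) - 25634) = 24895*((-42 + 8450/3) - 25634) = 24895*(8324/3 - 25634) = 24895*(-68578/3) = -1707249310/3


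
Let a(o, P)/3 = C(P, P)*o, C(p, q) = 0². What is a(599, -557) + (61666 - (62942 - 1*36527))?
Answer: 35251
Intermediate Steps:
C(p, q) = 0
a(o, P) = 0 (a(o, P) = 3*(0*o) = 3*0 = 0)
a(599, -557) + (61666 - (62942 - 1*36527)) = 0 + (61666 - (62942 - 1*36527)) = 0 + (61666 - (62942 - 36527)) = 0 + (61666 - 1*26415) = 0 + (61666 - 26415) = 0 + 35251 = 35251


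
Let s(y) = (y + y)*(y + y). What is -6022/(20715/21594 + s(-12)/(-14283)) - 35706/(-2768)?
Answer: -95018870097009/14528627192 ≈ -6540.1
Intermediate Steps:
s(y) = 4*y**2 (s(y) = (2*y)*(2*y) = 4*y**2)
-6022/(20715/21594 + s(-12)/(-14283)) - 35706/(-2768) = -6022/(20715/21594 + (4*(-12)**2)/(-14283)) - 35706/(-2768) = -6022/(20715*(1/21594) + (4*144)*(-1/14283)) - 35706*(-1/2768) = -6022/(6905/7198 + 576*(-1/14283)) + 17853/1384 = -6022/(6905/7198 - 64/1587) + 17853/1384 = -6022/10497563/11423226 + 17853/1384 = -6022*11423226/10497563 + 17853/1384 = -68790666972/10497563 + 17853/1384 = -95018870097009/14528627192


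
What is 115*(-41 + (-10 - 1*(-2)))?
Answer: -5635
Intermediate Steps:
115*(-41 + (-10 - 1*(-2))) = 115*(-41 + (-10 + 2)) = 115*(-41 - 8) = 115*(-49) = -5635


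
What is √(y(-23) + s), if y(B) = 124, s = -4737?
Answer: I*√4613 ≈ 67.919*I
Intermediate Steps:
√(y(-23) + s) = √(124 - 4737) = √(-4613) = I*√4613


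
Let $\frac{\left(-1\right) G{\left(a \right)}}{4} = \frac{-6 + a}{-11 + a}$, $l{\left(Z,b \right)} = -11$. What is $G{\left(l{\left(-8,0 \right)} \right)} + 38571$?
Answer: $\frac{424247}{11} \approx 38568.0$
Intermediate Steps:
$G{\left(a \right)} = - \frac{4 \left(-6 + a\right)}{-11 + a}$ ($G{\left(a \right)} = - 4 \frac{-6 + a}{-11 + a} = - \frac{4 \left(-6 + a\right)}{-11 + a}$)
$G{\left(l{\left(-8,0 \right)} \right)} + 38571 = \frac{4 \left(6 - -11\right)}{-11 - 11} + 38571 = \frac{4 \left(6 + 11\right)}{-22} + 38571 = 4 \left(- \frac{1}{22}\right) 17 + 38571 = - \frac{34}{11} + 38571 = \frac{424247}{11}$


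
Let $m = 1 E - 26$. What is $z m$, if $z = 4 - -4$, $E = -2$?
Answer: $-224$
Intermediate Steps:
$m = -28$ ($m = 1 \left(-2\right) - 26 = -2 - 26 = -28$)
$z = 8$ ($z = 4 + 4 = 8$)
$z m = 8 \left(-28\right) = -224$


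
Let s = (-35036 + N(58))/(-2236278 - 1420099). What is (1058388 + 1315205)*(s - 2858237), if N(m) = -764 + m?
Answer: -670430451776606323/98821 ≈ -6.7843e+12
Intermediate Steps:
s = 966/98821 (s = (-35036 + (-764 + 58))/(-2236278 - 1420099) = (-35036 - 706)/(-3656377) = -35742*(-1/3656377) = 966/98821 ≈ 0.0097753)
(1058388 + 1315205)*(s - 2858237) = (1058388 + 1315205)*(966/98821 - 2858237) = 2373593*(-282453837611/98821) = -670430451776606323/98821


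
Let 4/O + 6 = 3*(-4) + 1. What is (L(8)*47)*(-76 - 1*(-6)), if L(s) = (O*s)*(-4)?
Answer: -421120/17 ≈ -24772.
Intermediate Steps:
O = -4/17 (O = 4/(-6 + (3*(-4) + 1)) = 4/(-6 + (-12 + 1)) = 4/(-6 - 11) = 4/(-17) = 4*(-1/17) = -4/17 ≈ -0.23529)
L(s) = 16*s/17 (L(s) = -4*s/17*(-4) = 16*s/17)
(L(8)*47)*(-76 - 1*(-6)) = (((16/17)*8)*47)*(-76 - 1*(-6)) = ((128/17)*47)*(-76 + 6) = (6016/17)*(-70) = -421120/17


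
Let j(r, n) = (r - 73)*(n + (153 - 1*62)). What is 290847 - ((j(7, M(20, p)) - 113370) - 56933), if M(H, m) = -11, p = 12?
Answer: 466430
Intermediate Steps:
j(r, n) = (-73 + r)*(91 + n) (j(r, n) = (-73 + r)*(n + (153 - 62)) = (-73 + r)*(n + 91) = (-73 + r)*(91 + n))
290847 - ((j(7, M(20, p)) - 113370) - 56933) = 290847 - (((-6643 - 73*(-11) + 91*7 - 11*7) - 113370) - 56933) = 290847 - (((-6643 + 803 + 637 - 77) - 113370) - 56933) = 290847 - ((-5280 - 113370) - 56933) = 290847 - (-118650 - 56933) = 290847 - 1*(-175583) = 290847 + 175583 = 466430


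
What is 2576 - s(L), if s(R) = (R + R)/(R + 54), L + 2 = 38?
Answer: 12876/5 ≈ 2575.2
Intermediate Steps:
L = 36 (L = -2 + 38 = 36)
s(R) = 2*R/(54 + R) (s(R) = (2*R)/(54 + R) = 2*R/(54 + R))
2576 - s(L) = 2576 - 2*36/(54 + 36) = 2576 - 2*36/90 = 2576 - 1*⅘ = 2576 - ⅘ = 12876/5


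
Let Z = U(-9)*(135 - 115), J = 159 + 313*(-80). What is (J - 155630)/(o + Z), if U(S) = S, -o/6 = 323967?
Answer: 180511/1943982 ≈ 0.092856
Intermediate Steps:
o = -1943802 (o = -6*323967 = -1943802)
J = -24881 (J = 159 - 25040 = -24881)
Z = -180 (Z = -9*(135 - 115) = -9*20 = -180)
(J - 155630)/(o + Z) = (-24881 - 155630)/(-1943802 - 180) = -180511/(-1943982) = -180511*(-1/1943982) = 180511/1943982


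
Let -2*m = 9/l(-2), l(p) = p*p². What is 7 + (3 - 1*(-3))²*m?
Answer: 109/4 ≈ 27.250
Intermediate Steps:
l(p) = p³
m = 9/16 (m = -9/(2*((-2)³)) = -9/(2*(-8)) = -9*(-1)/(2*8) = -½*(-9/8) = 9/16 ≈ 0.56250)
7 + (3 - 1*(-3))²*m = 7 + (3 - 1*(-3))²*(9/16) = 7 + (3 + 3)²*(9/16) = 7 + 6²*(9/16) = 7 + 36*(9/16) = 7 + 81/4 = 109/4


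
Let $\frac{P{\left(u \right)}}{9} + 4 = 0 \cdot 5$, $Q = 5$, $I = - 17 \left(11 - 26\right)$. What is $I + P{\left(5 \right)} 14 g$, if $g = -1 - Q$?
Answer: $3279$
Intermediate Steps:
$I = 255$ ($I = \left(-17\right) \left(-15\right) = 255$)
$P{\left(u \right)} = -36$ ($P{\left(u \right)} = -36 + 9 \cdot 0 \cdot 5 = -36 + 9 \cdot 0 = -36 + 0 = -36$)
$g = -6$ ($g = -1 - 5 = -6$)
$I + P{\left(5 \right)} 14 g = 255 + \left(-36\right) 14 \left(-6\right) = 255 - -3024 = 255 + 3024 = 3279$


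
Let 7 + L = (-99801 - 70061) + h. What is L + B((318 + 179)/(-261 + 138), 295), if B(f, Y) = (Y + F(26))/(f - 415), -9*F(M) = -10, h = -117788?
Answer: -44479360547/154626 ≈ -2.8766e+5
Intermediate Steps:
F(M) = 10/9 (F(M) = -⅑*(-10) = 10/9)
B(f, Y) = (10/9 + Y)/(-415 + f) (B(f, Y) = (Y + 10/9)/(f - 415) = (10/9 + Y)/(-415 + f))
L = -287657 (L = -7 + ((-99801 - 70061) - 117788) = -7 + (-169862 - 117788) = -7 - 287650 = -287657)
L + B((318 + 179)/(-261 + 138), 295) = -287657 + (10/9 + 295)/(-415 + (318 + 179)/(-261 + 138)) = -287657 + (2665/9)/(-415 + 497/(-123)) = -287657 + (2665/9)/(-415 + 497*(-1/123)) = -287657 + (2665/9)/(-415 - 497/123) = -287657 + (2665/9)/(-51542/123) = -287657 - 123/51542*2665/9 = -287657 - 109265/154626 = -44479360547/154626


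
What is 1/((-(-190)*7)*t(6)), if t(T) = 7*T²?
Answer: 1/335160 ≈ 2.9836e-6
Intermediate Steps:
1/((-(-190)*7)*t(6)) = 1/((-(-190)*7)*(7*6²)) = 1/((-38*(-35))*(7*36)) = 1/(1330*252) = 1/335160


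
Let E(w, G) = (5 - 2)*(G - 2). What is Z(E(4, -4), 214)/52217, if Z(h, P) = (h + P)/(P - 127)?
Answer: 196/4542879 ≈ 4.3144e-5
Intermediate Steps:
E(w, G) = -6 + 3*G (E(w, G) = 3*(-2 + G) = -6 + 3*G)
Z(h, P) = (P + h)/(-127 + P)
Z(E(4, -4), 214)/52217 = ((214 + (-6 + 3*(-4)))/(-127 + 214))/52217 = ((214 + (-6 - 12))/87)*(1/52217) = ((214 - 18)/87)*(1/52217) = ((1/87)*196)*(1/52217) = (196/87)*(1/52217) = 196/4542879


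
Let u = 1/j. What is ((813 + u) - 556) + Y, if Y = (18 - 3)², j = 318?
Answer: 153277/318 ≈ 482.00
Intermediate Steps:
Y = 225 (Y = 15² = 225)
u = 1/318 ≈ 0.0031447
((813 + u) - 556) + Y = ((813 + 1/318) - 556) + 225 = (258535/318 - 556) + 225 = 81727/318 + 225 = 153277/318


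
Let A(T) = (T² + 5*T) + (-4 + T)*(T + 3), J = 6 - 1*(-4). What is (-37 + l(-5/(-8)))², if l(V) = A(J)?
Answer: 36481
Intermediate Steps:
J = 10 (J = 6 + 4 = 10)
A(T) = T² + 5*T + (-4 + T)*(3 + T) (A(T) = (T² + 5*T) + (-4 + T)*(3 + T) = T² + 5*T + (-4 + T)*(3 + T))
l(V) = 228 (l(V) = -12 + 2*10² + 4*10 = -12 + 2*100 + 40 = -12 + 200 + 40 = 228)
(-37 + l(-5/(-8)))² = (-37 + 228)² = 191² = 36481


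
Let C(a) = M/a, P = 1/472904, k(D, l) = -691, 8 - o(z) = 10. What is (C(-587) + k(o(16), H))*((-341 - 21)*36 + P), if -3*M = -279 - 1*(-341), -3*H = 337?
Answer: 7498930587439403/832783944 ≈ 9.0047e+6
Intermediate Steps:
H = -337/3 (H = -⅓*337 = -337/3 ≈ -112.33)
o(z) = -2 (o(z) = 8 - 1*10 = 8 - 10 = -2)
M = -62/3 (M = -(-279 - 1*(-341))/3 = -(-279 + 341)/3 = -⅓*62 = -62/3 ≈ -20.667)
P = 1/472904 ≈ 2.1146e-6
C(a) = -62/(3*a)
(C(-587) + k(o(16), H))*((-341 - 21)*36 + P) = (-62/3/(-587) - 691)*((-341 - 21)*36 + 1/472904) = (-62/3*(-1/587) - 691)*(-362*36 + 1/472904) = (62/1761 - 691)*(-13032 + 1/472904) = -1216789/1761*(-6162884927/472904) = 7498930587439403/832783944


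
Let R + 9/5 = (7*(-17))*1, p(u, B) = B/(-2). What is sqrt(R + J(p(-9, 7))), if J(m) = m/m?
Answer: I*sqrt(2995)/5 ≈ 10.945*I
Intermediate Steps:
p(u, B) = -B/2 (p(u, B) = B*(-1/2) = -B/2)
R = -604/5 (R = -9/5 + (7*(-17))*1 = -9/5 - 119*1 = -9/5 - 119 = -604/5 ≈ -120.80)
J(m) = 1
sqrt(R + J(p(-9, 7))) = sqrt(-604/5 + 1) = sqrt(-599/5) = I*sqrt(2995)/5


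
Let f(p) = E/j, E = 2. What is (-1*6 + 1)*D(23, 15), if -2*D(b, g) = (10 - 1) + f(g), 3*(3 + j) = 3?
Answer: 20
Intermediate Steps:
j = -2 (j = -3 + (⅓)*3 = -3 + 1 = -2)
f(p) = -1 (f(p) = 2/(-2) = 2*(-½) = -1)
D(b, g) = -4 (D(b, g) = -((10 - 1) - 1)/2 = -(9 - 1)/2 = -½*8 = -4)
(-1*6 + 1)*D(23, 15) = (-1*6 + 1)*(-4) = (-6 + 1)*(-4) = -5*(-4) = 20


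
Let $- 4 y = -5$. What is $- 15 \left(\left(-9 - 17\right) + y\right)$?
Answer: $\frac{1485}{4} \approx 371.25$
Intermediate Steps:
$y = \frac{5}{4}$ ($y = \left(- \frac{1}{4}\right) \left(-5\right) = \frac{5}{4} \approx 1.25$)
$- 15 \left(\left(-9 - 17\right) + y\right) = - 15 \left(\left(-9 - 17\right) + \frac{5}{4}\right) = - 15 \left(-26 + \frac{5}{4}\right) = \left(-15\right) \left(- \frac{99}{4}\right) = \frac{1485}{4}$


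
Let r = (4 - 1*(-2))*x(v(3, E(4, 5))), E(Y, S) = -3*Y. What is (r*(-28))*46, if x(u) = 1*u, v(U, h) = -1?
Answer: 7728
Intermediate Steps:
x(u) = u
r = -6 (r = (4 - 1*(-2))*(-1) = (4 + 2)*(-1) = 6*(-1) = -6)
(r*(-28))*46 = -6*(-28)*46 = 168*46 = 7728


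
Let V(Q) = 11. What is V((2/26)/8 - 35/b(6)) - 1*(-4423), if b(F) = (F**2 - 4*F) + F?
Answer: 4434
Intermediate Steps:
b(F) = F**2 - 3*F
V((2/26)/8 - 35/b(6)) - 1*(-4423) = 11 - 1*(-4423) = 11 + 4423 = 4434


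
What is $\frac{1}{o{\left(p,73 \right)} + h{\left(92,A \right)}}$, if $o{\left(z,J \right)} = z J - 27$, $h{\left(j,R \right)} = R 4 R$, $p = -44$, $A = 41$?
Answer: $\frac{1}{3485} \approx 0.00028694$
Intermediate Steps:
$h{\left(j,R \right)} = 4 R^{2}$ ($h{\left(j,R \right)} = 4 R R = 4 R^{2}$)
$o{\left(z,J \right)} = -27 + J z$ ($o{\left(z,J \right)} = J z - 27 = -27 + J z$)
$\frac{1}{o{\left(p,73 \right)} + h{\left(92,A \right)}} = \frac{1}{\left(-27 + 73 \left(-44\right)\right) + 4 \cdot 41^{2}} = \frac{1}{\left(-27 - 3212\right) + 4 \cdot 1681} = \frac{1}{-3239 + 6724} = \frac{1}{3485}$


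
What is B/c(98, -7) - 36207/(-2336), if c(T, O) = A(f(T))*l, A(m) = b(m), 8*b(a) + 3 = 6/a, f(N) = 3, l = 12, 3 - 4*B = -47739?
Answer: -18551345/2336 ≈ -7941.5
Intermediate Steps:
B = 23871/2 (B = 3/4 - 1/4*(-47739) = 3/4 + 47739/4 = 23871/2 ≈ 11936.)
b(a) = -3/8 + 3/(4*a) (b(a) = -3/8 + (6/a)/8 = -3/8 + 3/(4*a))
A(m) = 3*(2 - m)/(8*m)
c(T, O) = -3/2 (c(T, O) = ((3/8)*(2 - 1*3)/3)*12 = ((3/8)*(1/3)*(2 - 3))*12 = ((3/8)*(1/3)*(-1))*12 = -1/8*12 = -3/2)
B/c(98, -7) - 36207/(-2336) = 23871/(2*(-3/2)) - 36207/(-2336) = (23871/2)*(-2/3) - 36207*(-1/2336) = -7957 + 36207/2336 = -18551345/2336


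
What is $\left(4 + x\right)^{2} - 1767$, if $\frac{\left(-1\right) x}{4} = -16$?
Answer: $2857$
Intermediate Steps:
$x = 64$ ($x = \left(-4\right) \left(-16\right) = 64$)
$\left(4 + x\right)^{2} - 1767 = \left(4 + 64\right)^{2} - 1767 = 68^{2} - 1767 = 4624 - 1767 = 2857$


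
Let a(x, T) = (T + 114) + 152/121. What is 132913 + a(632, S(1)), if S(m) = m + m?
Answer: 16096661/121 ≈ 1.3303e+5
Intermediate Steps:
S(m) = 2*m
a(x, T) = 13946/121 + T (a(x, T) = (114 + T) + 152*(1/121) = (114 + T) + 152/121 = 13946/121 + T)
132913 + a(632, S(1)) = 132913 + (13946/121 + 2*1) = 132913 + (13946/121 + 2) = 132913 + 14188/121 = 16096661/121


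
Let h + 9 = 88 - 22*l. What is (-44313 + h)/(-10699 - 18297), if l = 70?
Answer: 22887/14498 ≈ 1.5786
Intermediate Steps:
h = -1461 (h = -9 + (88 - 22*70) = -9 + (88 - 1540) = -9 - 1452 = -1461)
(-44313 + h)/(-10699 - 18297) = (-44313 - 1461)/(-10699 - 18297) = -45774/(-28996) = -45774*(-1/28996) = 22887/14498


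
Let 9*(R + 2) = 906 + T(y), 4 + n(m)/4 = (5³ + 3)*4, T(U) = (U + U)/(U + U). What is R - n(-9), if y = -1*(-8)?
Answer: -17399/9 ≈ -1933.2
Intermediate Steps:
y = 8
T(U) = 1 (T(U) = (2*U)/((2*U)) = (2*U)*(1/(2*U)) = 1)
n(m) = 2032 (n(m) = -16 + 4*((5³ + 3)*4) = -16 + 4*((125 + 3)*4) = -16 + 4*(128*4) = -16 + 4*512 = -16 + 2048 = 2032)
R = 889/9 (R = -2 + (906 + 1)/9 = -2 + (⅑)*907 = -2 + 907/9 = 889/9 ≈ 98.778)
R - n(-9) = 889/9 - 1*2032 = 889/9 - 2032 = -17399/9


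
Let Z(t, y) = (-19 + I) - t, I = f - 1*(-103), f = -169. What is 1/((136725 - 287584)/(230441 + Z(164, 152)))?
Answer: -230192/150859 ≈ -1.5259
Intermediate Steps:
I = -66 (I = -169 - 1*(-103) = -169 + 103 = -66)
Z(t, y) = -85 - t (Z(t, y) = (-19 - 66) - t = -85 - t)
1/((136725 - 287584)/(230441 + Z(164, 152))) = 1/((136725 - 287584)/(230441 + (-85 - 1*164))) = 1/(-150859/(230441 + (-85 - 164))) = 1/(-150859/(230441 - 249)) = 1/(-150859/230192) = -230192/150859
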